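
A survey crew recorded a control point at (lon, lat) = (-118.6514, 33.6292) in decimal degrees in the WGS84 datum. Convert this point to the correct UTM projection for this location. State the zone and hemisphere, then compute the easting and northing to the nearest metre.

Longitude -118.6514° lies in the 6° band [-120°, -114°), giving zone 11; latitude is north of the equator, so 11N.
Zone 11 central meridian λ₀ = 6×11 − 183 = -117°; Δλ = -1.6514°.
Transverse Mercator on WGS84 with k₀ = 0.9996 gives E = 346829.090 m, N = 3722266.331 m.

Zone 11N: E 346829 m, N 3722266 m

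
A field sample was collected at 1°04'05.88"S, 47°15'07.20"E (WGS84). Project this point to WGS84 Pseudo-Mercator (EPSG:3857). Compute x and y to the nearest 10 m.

Web Mercator is spherical with R = a = 6378137 m.
x = R·λ = 6378137 × 0.824702978 = 5260068.579 m.
y = R·ln tan(π/4 + φ/2) = 6378137 × -0.018646433 = -118929.503 m.

x 5260070 m, y -118930 m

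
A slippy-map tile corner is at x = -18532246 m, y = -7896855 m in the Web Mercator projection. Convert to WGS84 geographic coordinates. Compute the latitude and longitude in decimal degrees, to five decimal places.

lat -57.66300°, lon -166.47800°

R = 6378137 m. λ = x/R = -166.47799831°.
φ = 2·arctan(exp(y/R)) − 90° = 2·arctan(0.28993) − 90° = -57.66299972°.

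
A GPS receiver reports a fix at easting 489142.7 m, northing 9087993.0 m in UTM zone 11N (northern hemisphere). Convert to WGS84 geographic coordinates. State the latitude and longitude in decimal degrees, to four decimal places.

lat 81.8486°, lon -117.6859°

Zone 11N: λ₀ = -117°, k₀ = 0.9996, false easting 500000 m.
Meridian distance M = (N − FN)/k₀ = 9091629.7 m.
Inverse transverse Mercator on WGS84 gives φ = 81.84860026°, λ = -117.68590139°.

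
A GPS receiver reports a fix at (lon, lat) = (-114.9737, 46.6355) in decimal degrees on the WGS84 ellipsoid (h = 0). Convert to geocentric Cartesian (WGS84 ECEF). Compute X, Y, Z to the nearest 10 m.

WGS84: a = 6378137 m, e² = 0.006694380; N(φ) = a/√(1−e²sin²φ) = 6389450.518 m.
X = (N+h)·cosφ·cosλ = -1852300.029 m; Y = (N+h)·cosφ·sinλ = -3977035.372 m; Z = (N(1−e²)+h)·sinφ = 4614035.814 m.

X -1852300 m, Y -3977040 m, Z 4614040 m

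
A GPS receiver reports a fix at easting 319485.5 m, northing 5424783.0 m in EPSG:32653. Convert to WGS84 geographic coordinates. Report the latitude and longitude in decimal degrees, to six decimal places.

lat 48.949600°, lon 132.534400°

Zone 53N: λ₀ = 135°, k₀ = 0.9996, false easting 500000 m.
Meridian distance M = (N − FN)/k₀ = 5426953.8 m.
Inverse transverse Mercator on WGS84 gives φ = 48.94960007°, λ = 132.53439994°.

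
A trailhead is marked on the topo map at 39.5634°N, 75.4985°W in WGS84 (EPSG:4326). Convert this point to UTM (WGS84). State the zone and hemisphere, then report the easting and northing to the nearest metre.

Zone 18N: E 457178 m, N 4379419 m

Longitude -75.4985° lies in the 6° band [-78°, -72°), giving zone 18; latitude is north of the equator, so 18N.
Zone 18 central meridian λ₀ = 6×18 − 183 = -75°; Δλ = -0.4985°.
Transverse Mercator on WGS84 with k₀ = 0.9996 gives E = 457178.324 m, N = 4379419.370 m.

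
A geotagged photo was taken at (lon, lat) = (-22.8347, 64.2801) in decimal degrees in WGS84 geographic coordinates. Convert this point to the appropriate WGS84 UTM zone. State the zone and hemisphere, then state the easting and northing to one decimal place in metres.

Longitude -22.8347° lies in the 6° band [-24°, -18°), giving zone 27; latitude is north of the equator, so 27N.
Zone 27 central meridian λ₀ = 6×27 − 183 = -21°; Δλ = -1.8347°.
Transverse Mercator on WGS84 with k₀ = 0.9996 gives E = 411169.705 m, N = 7129508.568 m.

Zone 27N: E 411169.7 m, N 7129508.6 m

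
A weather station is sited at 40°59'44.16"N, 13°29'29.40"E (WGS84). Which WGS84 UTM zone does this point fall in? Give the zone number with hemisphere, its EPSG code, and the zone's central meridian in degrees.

Zone 33N (EPSG:32633), central meridian 15°

UTM zone = ⌊(λ + 180)/6⌋ + 1; 13.4915° ∈ [12°, 18°) → zone 33.
Hemisphere: N (φ ≥ 0).
Central meridian λ₀ = 6×33 − 183 = 15°.
EPSG code: 32633.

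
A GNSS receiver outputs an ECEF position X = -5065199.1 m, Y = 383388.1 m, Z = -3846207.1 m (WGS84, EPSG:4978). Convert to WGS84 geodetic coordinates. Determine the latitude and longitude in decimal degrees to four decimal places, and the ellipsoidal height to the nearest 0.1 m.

lat -37.3174°, lon 175.6715°, h 1221.7 m

λ = atan2(Y, X) = 175.67149998°; p = √(X²+Y²) = 5079687.8 m.
Bowring's method on WGS84 (a = 6378137 m, b = 6356752.314 m) gives φ = -37.31740028°, h = 1221.719 m.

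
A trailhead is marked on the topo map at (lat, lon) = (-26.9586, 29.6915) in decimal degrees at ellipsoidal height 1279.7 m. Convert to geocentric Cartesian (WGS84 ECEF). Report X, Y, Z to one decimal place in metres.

X 4943025.3 m, Y 2818480.1 m, Z -2874707.7 m

WGS84: a = 6378137 m, e² = 0.006694380; N(φ) = a/√(1−e²sin²φ) = 6382529.212 m.
X = (N+h)·cosφ·cosλ = 4943025.347 m; Y = (N+h)·cosφ·sinλ = 2818480.070 m; Z = (N(1−e²)+h)·sinφ = -2874707.700 m.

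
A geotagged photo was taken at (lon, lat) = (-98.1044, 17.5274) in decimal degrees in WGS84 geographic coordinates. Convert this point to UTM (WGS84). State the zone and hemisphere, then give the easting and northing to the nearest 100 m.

Zone 14N: E 595100 m, N 1938100 m

Longitude -98.1044° lies in the 6° band [-102°, -96°), giving zone 14; latitude is north of the equator, so 14N.
Zone 14 central meridian λ₀ = 6×14 − 183 = -99°; Δλ = +0.8956°.
Transverse Mercator on WGS84 with k₀ = 0.9996 gives E = 595063.099 m, N = 1938123.946 m.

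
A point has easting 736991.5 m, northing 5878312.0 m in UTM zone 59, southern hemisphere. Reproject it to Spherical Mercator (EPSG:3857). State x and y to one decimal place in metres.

x 19332933.8 m, y -4468642.3 m

Unproject from UTM 59S (λ₀ = 171°) → φ = -37.21160024°, λ = 173.67069962°.
Web Mercator (R = 6378137 m): x = 19332933.848 m, y = -4468642.316 m.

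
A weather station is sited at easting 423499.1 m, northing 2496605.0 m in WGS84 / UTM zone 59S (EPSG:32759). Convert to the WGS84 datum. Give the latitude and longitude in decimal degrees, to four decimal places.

Zone 59S: λ₀ = 171°, k₀ = 0.9996, false easting 500000 m, false northing 10000000 m.
Meridian distance M = (N − FN)/k₀ = -7506397.6 m.
Inverse transverse Mercator on WGS84 gives φ = -67.63599977°, λ = 169.19810036°.

lat -67.6360°, lon 169.1981°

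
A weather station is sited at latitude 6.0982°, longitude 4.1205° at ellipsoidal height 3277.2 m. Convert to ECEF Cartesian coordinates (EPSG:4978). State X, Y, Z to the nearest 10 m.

X 6329140 m, Y 455950 m, Z 673410 m

WGS84: a = 6378137 m, e² = 0.006694380; N(φ) = a/√(1−e²sin²φ) = 6378377.944 m.
X = (N+h)·cosφ·cosλ = 6329140.803 m; Y = (N+h)·cosφ·sinλ = 455954.667 m; Z = (N(1−e²)+h)·sinφ = 673405.241 m.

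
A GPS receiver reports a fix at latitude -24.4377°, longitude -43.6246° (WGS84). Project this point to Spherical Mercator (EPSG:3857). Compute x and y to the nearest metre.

Web Mercator is spherical with R = a = 6378137 m.
x = R·λ = 6378137 × -0.761392905 = -4856268.258 m.
y = R·ln tan(π/4 + φ/2) = 6378137 × -0.440071323 = -2806835.191 m.

x -4856268 m, y -2806835 m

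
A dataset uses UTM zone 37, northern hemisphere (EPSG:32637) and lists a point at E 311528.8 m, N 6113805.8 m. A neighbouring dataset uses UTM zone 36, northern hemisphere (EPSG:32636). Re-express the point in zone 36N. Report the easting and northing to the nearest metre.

E 693990 m, N 6114043 m

UTM 37N → geographic: φ = 55.13500021°, λ = 36.04330056°.
UTM 36N (λ₀ = 33°) forward: E = 693989.709 m, N = 6114043.100 m.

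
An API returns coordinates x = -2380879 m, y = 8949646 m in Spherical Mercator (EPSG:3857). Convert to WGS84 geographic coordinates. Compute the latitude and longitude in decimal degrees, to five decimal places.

R = 6378137 m. λ = x/R = -21.38779995°.
φ = 2·arctan(exp(y/R)) − 90° = 2·arctan(4.06810) − 90° = 62.37929848°.

lat 62.37930°, lon -21.38780°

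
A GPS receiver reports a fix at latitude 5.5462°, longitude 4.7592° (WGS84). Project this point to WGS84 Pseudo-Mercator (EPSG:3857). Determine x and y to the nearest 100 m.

Web Mercator is spherical with R = a = 6378137 m.
x = R·λ = 6378137 × 0.083063710 = 529791.721 m.
y = R·ln tan(π/4 + φ/2) = 6378137 × 0.096950977 = 618366.612 m.

x 529800 m, y 618400 m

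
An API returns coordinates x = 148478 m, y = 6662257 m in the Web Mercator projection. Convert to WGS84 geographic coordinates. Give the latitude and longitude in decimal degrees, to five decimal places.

R = 6378137 m. λ = x/R = 1.33380057°.
φ = 2·arctan(exp(y/R)) − 90° = 2·arctan(2.84211) − 90° = 51.23099934°.

lat 51.23100°, lon 1.33380°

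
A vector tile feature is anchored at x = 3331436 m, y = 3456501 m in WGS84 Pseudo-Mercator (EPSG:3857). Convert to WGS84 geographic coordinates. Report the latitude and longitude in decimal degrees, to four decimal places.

R = 6378137 m. λ = x/R = 29.92679877°.
φ = 2·arctan(exp(y/R)) − 90° = 2·arctan(1.71932) − 90° = 29.63330367°.

lat 29.6333°, lon 29.9268°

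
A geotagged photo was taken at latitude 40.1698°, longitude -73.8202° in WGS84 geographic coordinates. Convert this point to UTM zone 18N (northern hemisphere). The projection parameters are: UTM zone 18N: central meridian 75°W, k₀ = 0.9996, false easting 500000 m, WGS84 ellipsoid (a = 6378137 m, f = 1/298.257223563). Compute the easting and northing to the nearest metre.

E 600459 m, N 4447271 m

Zone 18 central meridian λ₀ = 6×18 − 183 = -75°; Δλ = +1.1798°.
Transverse Mercator on WGS84 with k₀ = 0.9996 gives E = 600458.691 m, N = 4447270.862 m.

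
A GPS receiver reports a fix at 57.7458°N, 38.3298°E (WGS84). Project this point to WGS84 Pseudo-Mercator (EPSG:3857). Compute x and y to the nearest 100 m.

Web Mercator is spherical with R = a = 6378137 m.
x = R·λ = 6378137 × 0.668981212 = 4266853.818 m.
y = R·ln tan(π/4 + φ/2) = 6378137 × 1.240817900 = 7914106.557 m.

x 4266900 m, y 7914100 m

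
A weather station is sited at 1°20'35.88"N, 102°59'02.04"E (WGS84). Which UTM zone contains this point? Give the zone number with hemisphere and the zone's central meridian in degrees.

UTM zone = ⌊(λ + 180)/6⌋ + 1; 102.9839° ∈ [102°, 108°) → zone 48.
Hemisphere: N (φ ≥ 0).
Central meridian λ₀ = 6×48 − 183 = 105°.

Zone 48N, central meridian 105°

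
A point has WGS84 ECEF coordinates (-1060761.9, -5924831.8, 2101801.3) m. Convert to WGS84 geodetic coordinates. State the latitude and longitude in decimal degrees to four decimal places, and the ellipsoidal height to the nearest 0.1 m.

λ = atan2(Y, X) = -100.15049980°; p = √(X²+Y²) = 6019040.4 m.
Bowring's method on WGS84 (a = 6378137 m, b = 6356752.314 m) gives φ = 19.36890010°, h = -348.183 m.

lat 19.3689°, lon -100.1505°, h -348.2 m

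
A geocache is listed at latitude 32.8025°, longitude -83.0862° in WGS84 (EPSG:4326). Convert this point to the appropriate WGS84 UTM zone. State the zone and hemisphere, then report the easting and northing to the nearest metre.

Longitude -83.0862° lies in the 6° band [-84°, -78°), giving zone 17; latitude is north of the equator, so 17N.
Zone 17 central meridian λ₀ = 6×17 − 183 = -81°; Δλ = -2.0862°.
Transverse Mercator on WGS84 with k₀ = 0.9996 gives E = 304664.887 m, N = 3631319.482 m.

Zone 17N: E 304665 m, N 3631319 m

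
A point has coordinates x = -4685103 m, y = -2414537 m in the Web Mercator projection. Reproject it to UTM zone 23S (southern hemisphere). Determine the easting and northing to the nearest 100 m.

Web Mercator inverse (R = 6378137 m) → φ = -21.18990342°, λ = -42.08699633°.
UTM 23S forward: E = 802457.341 m, N = 7654054.176 m.

E 802500 m, N 7654100 m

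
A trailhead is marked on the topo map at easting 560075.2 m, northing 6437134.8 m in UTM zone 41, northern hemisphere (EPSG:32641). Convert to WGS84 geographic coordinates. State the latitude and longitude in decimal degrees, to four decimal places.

lat 58.0716°, lon 64.0184°

Zone 41N: λ₀ = 63°, k₀ = 0.9996, false easting 500000 m.
Meridian distance M = (N − FN)/k₀ = 6439710.7 m.
Inverse transverse Mercator on WGS84 gives φ = 58.07160000°, λ = 64.01839966°.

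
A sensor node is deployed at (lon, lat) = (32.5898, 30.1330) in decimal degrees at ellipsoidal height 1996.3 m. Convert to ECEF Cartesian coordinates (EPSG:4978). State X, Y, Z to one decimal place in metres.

WGS84: a = 6378137 m, e² = 0.006694380; N(φ) = a/√(1−e²sin²φ) = 6383524.001 m.
X = (N+h)·cosφ·cosλ = 4653054.354 m; Y = (N+h)·cosφ·sinλ = 2974585.393 m; Z = (N(1−e²)+h)·sinφ = 3184135.595 m.

X 4653054.4 m, Y 2974585.4 m, Z 3184135.6 m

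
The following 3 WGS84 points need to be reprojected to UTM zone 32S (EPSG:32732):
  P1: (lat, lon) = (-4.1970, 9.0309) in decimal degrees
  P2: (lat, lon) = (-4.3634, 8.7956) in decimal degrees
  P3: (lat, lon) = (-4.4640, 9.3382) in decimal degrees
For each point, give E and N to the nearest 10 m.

P1: E 503430 m, N 9536100 m; P2: E 477320 m, N 9517700 m; P3: E 537520 m, N 9506580 m

UTM zone 32S: λ₀ = 9°, k₀ = 0.9996.
P1 (-4.1970°, 9.0309°) → (503429.237, 9536097.006) m.
P2 (-4.3634°, 8.7956°) → (477320.834, 9517700.767) m.
P3 (-4.4640°, 9.3382°) → (537520.007, 9506575.242) m.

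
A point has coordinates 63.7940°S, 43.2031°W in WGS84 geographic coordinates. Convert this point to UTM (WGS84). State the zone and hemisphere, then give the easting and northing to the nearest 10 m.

Longitude -43.2031° lies in the 6° band [-48°, -42°), giving zone 23; latitude is south of the equator, so 23S.
Zone 23 central meridian λ₀ = 6×23 − 183 = -45°; Δλ = +1.7969°.
Transverse Mercator on WGS84 with k₀ = 0.9996 gives E = 588527.904 m, N = 2924695.005 m.

Zone 23S: E 588530 m, N 2924700 m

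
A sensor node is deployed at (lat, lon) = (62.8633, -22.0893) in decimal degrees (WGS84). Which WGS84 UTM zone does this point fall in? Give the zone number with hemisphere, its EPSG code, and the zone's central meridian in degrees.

Zone 27N (EPSG:32627), central meridian -21°

UTM zone = ⌊(λ + 180)/6⌋ + 1; -22.0893° ∈ [-24°, -18°) → zone 27.
Hemisphere: N (φ ≥ 0).
Central meridian λ₀ = 6×27 − 183 = -21°.
EPSG code: 32627.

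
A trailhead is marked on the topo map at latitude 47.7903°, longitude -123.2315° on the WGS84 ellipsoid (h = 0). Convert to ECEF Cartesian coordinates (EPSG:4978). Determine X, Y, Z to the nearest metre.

X -2352673 m, Y -3590950 m, Z 4701243 m

WGS84: a = 6378137 m, e² = 0.006694380; N(φ) = a/√(1−e²sin²φ) = 6389881.823 m.
X = (N+h)·cosφ·cosλ = -2352672.545 m; Y = (N+h)·cosφ·sinλ = -3590950.111 m; Z = (N(1−e²)+h)·sinφ = 4701243.085 m.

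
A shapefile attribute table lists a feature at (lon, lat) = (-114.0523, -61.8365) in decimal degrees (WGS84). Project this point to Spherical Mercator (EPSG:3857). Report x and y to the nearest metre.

Web Mercator is spherical with R = a = 6378137 m.
x = R·λ = 6378137 × -1.990588154 = -12696243.960 m.
y = R·ln tan(π/4 + φ/2) = 6378137 × -1.382923862 = -8820477.850 m.

x -12696244 m, y -8820478 m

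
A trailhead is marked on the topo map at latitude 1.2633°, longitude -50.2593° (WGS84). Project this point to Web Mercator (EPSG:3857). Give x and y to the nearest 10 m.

Web Mercator is spherical with R = a = 6378137 m.
x = R·λ = 6378137 × -0.877190265 = -5594839.684 m.
y = R·ln tan(π/4 + φ/2) = 6378137 × 0.022050531 = 140641.309 m.

x -5594840 m, y 140640 m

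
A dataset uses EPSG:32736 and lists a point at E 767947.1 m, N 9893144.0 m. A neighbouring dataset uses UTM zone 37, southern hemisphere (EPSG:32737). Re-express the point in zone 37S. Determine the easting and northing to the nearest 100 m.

E 100000 m, N 9893000 m

UTM 36S → geographic: φ = -0.96589985°, λ = 35.40759965°.
UTM 37S (λ₀ = 39°) forward: E = 100048.453 m, N = 9893027.369 m.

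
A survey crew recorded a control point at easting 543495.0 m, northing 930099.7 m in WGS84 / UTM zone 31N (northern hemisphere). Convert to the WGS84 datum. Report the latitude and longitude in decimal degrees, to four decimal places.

lat 8.4141°, lon 3.3951°

Zone 31N: λ₀ = 3°, k₀ = 0.9996, false easting 500000 m.
Meridian distance M = (N − FN)/k₀ = 930471.9 m.
Inverse transverse Mercator on WGS84 gives φ = 8.41410039°, λ = 3.39510031°.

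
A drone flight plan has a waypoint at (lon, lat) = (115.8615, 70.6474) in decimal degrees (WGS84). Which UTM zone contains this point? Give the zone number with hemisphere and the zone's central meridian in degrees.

Zone 50N, central meridian 117°

UTM zone = ⌊(λ + 180)/6⌋ + 1; 115.8615° ∈ [114°, 120°) → zone 50.
Hemisphere: N (φ ≥ 0).
Central meridian λ₀ = 6×50 − 183 = 117°.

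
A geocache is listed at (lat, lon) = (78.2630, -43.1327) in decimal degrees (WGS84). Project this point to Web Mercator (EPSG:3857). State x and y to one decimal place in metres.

x -4801510.2 m, y 14511042.2 m

Web Mercator is spherical with R = a = 6378137 m.
x = R·λ = 6378137 × -0.752807630 = -4801510.201 m.
y = R·ln tan(π/4 + φ/2) = 6378137 × 2.275122379 = 14511042.225 m.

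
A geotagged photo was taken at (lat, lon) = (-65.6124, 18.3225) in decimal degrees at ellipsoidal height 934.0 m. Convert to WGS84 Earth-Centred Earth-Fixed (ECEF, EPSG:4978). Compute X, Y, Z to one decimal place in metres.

X 2507399.2 m, Y 830335.5 m, Z -5787086.0 m

WGS84: a = 6378137 m, e² = 0.006694380; N(φ) = a/√(1−e²sin²φ) = 6395920.118 m.
X = (N+h)·cosφ·cosλ = 2507399.183 m; Y = (N+h)·cosφ·sinλ = 830335.487 m; Z = (N(1−e²)+h)·sinφ = -5787085.982 m.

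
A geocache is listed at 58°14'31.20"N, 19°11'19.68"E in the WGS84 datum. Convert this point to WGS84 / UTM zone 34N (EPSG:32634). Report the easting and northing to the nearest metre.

Zone 34 central meridian λ₀ = 6×34 − 183 = 21°; Δλ = -1.8112°.
Transverse Mercator on WGS84 with k₀ = 0.9996 gives E = 393672.534 m, N = 6457082.431 m.

E 393673 m, N 6457082 m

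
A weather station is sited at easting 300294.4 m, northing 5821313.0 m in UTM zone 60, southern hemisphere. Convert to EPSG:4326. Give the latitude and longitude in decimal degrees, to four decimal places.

lat -37.7337°, lon 174.7337°

Zone 60S: λ₀ = 177°, k₀ = 0.9996, false easting 500000 m, false northing 10000000 m.
Meridian distance M = (N − FN)/k₀ = -4180359.1 m.
Inverse transverse Mercator on WGS84 gives φ = -37.73369998°, λ = 174.73370047°.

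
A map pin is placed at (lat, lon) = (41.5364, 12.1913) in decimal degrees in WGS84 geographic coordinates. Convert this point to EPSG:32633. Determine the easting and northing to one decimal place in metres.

Zone 33 central meridian λ₀ = 6×33 − 183 = 15°; Δλ = -2.8087°.
Transverse Mercator on WGS84 with k₀ = 0.9996 gives E = 265697.944 m, N = 4602115.033 m.

E 265697.9 m, N 4602115.0 m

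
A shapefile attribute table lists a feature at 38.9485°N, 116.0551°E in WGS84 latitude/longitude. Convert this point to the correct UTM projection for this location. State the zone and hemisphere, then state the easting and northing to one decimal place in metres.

Longitude 116.0551° lies in the 6° band [114°, 120°), giving zone 50; latitude is north of the equator, so 50N.
Zone 50 central meridian λ₀ = 6×50 − 183 = 117°; Δλ = -0.9449°.
Transverse Mercator on WGS84 with k₀ = 0.9996 gives E = 418119.385 m, N = 4311486.047 m.

Zone 50N: E 418119.4 m, N 4311486.0 m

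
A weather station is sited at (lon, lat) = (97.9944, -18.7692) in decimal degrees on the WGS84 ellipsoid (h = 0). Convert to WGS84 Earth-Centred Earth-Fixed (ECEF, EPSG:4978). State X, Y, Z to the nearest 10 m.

WGS84: a = 6378137 m, e² = 0.006694380; N(φ) = a/√(1−e²sin²φ) = 6380348.339 m.
X = (N+h)·cosφ·cosλ = -840167.862 m; Y = (N+h)·cosφ·sinλ = 5982347.477 m; Z = (N(1−e²)+h)·sinφ = -2039177.223 m.

X -840170 m, Y 5982350 m, Z -2039180 m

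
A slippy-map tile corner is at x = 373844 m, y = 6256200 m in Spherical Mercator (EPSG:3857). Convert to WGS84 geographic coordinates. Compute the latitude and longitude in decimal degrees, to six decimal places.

R = 6378137 m. λ = x/R = 3.35829779°.
φ = 2·arctan(exp(y/R)) − 90° = 2·arctan(2.66681) − 90° = 48.88989803°.

lat 48.889898°, lon 3.358298°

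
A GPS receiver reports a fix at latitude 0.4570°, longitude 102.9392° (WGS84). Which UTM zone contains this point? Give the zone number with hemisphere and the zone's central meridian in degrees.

UTM zone = ⌊(λ + 180)/6⌋ + 1; 102.9392° ∈ [102°, 108°) → zone 48.
Hemisphere: N (φ ≥ 0).
Central meridian λ₀ = 6×48 − 183 = 105°.

Zone 48N, central meridian 105°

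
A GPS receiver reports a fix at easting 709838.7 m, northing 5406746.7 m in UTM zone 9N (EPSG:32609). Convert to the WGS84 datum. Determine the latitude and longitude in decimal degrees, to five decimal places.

lat 48.77830°, lon -126.14360°

Zone 9N: λ₀ = -129°, k₀ = 0.9996, false easting 500000 m.
Meridian distance M = (N − FN)/k₀ = 5408910.3 m.
Inverse transverse Mercator on WGS84 gives φ = 48.77829971°, λ = -126.14359937°.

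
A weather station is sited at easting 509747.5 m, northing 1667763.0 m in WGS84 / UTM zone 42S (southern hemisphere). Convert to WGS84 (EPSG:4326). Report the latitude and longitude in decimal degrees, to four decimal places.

Zone 42S: λ₀ = 69°, k₀ = 0.9996, false easting 500000 m, false northing 10000000 m.
Meridian distance M = (N − FN)/k₀ = -8335571.2 m.
Inverse transverse Mercator on WGS84 gives φ = -75.07709956°, λ = 69.33909950°.

lat -75.0771°, lon 69.3391°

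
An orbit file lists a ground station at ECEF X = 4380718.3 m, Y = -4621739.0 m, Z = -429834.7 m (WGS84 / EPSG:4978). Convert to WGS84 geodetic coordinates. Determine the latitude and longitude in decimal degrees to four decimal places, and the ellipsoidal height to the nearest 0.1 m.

lat -3.8875°, lon -46.5336°, h 4430.4 m

λ = atan2(Y, X) = -46.53360026°; p = √(X²+Y²) = 6367979.6 m.
Bowring's method on WGS84 (a = 6378137 m, b = 6356752.314 m) gives φ = -3.88749966°, h = 4430.382 m.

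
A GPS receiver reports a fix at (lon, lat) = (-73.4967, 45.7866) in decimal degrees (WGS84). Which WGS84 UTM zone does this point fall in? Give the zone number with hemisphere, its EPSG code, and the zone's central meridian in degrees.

UTM zone = ⌊(λ + 180)/6⌋ + 1; -73.4967° ∈ [-78°, -72°) → zone 18.
Hemisphere: N (φ ≥ 0).
Central meridian λ₀ = 6×18 − 183 = -75°.
EPSG code: 32618.

Zone 18N (EPSG:32618), central meridian -75°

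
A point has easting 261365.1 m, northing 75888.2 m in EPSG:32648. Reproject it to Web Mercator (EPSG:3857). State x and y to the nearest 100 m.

Unproject from UTM 48N (λ₀ = 105°) → φ = 0.68610010°, λ = 102.85579956°.
Web Mercator (R = 6378137 m): x = 11449855.233 m, y = 76378.139 m.

x 11449900 m, y 76400 m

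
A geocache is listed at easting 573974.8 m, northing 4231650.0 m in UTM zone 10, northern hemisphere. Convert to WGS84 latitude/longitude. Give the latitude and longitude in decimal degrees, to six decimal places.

lat 38.229800°, lon -122.154800°

Zone 10N: λ₀ = -123°, k₀ = 0.9996, false easting 500000 m.
Meridian distance M = (N − FN)/k₀ = 4233343.3 m.
Inverse transverse Mercator on WGS84 gives φ = 38.22980036°, λ = -122.15479974°.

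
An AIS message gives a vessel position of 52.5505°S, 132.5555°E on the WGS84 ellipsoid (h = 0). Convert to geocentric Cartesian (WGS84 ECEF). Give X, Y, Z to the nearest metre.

X -2628462 m, Y 2862891 m, Z -5040284 m

WGS84: a = 6378137 m, e² = 0.006694380; N(φ) = a/√(1−e²sin²φ) = 6391635.060 m.
X = (N+h)·cosφ·cosλ = -2628462.493 m; Y = (N+h)·cosφ·sinλ = 2862891.006 m; Z = (N(1−e²)+h)·sinφ = -5040283.557 m.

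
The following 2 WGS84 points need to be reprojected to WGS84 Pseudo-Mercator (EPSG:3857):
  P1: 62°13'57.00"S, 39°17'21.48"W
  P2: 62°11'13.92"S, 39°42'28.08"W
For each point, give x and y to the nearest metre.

P1: x -4373665 m, y -8914484 m; P2: x -4420252 m, y -8903668 m

Web Mercator: x = R·λ, y = R·ln tan(π/4+φ/2), R = 6378137 m.
P1 (-62.2325°, -39.2893°) → (-4373664.870, -8914484.003) m.
P2 (-62.1872°, -39.7078°) → (-4420252.077, -8903668.044) m.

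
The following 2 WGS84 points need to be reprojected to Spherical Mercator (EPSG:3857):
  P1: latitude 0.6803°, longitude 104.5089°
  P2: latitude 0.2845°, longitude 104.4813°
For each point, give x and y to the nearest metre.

Web Mercator: x = R·λ, y = R·ln tan(π/4+φ/2), R = 6378137 m.
P1 (0.6803°, 104.5089°) → (11633877.531, 75732.429) m.
P2 (0.2845°, 104.4813°) → (11630805.113, 31670.525) m.

P1: x 11633878 m, y 75732 m; P2: x 11630805 m, y 31671 m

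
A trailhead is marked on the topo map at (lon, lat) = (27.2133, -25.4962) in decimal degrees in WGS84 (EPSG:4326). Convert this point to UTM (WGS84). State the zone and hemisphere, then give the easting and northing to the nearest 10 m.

Zone 35S: E 521440 m, N 7180090 m

Longitude 27.2133° lies in the 6° band [24°, 30°), giving zone 35; latitude is south of the equator, so 35S.
Zone 35 central meridian λ₀ = 6×35 − 183 = 27°; Δλ = +0.2133°.
Transverse Mercator on WGS84 with k₀ = 0.9996 gives E = 521436.824 m, N = 7180089.715 m.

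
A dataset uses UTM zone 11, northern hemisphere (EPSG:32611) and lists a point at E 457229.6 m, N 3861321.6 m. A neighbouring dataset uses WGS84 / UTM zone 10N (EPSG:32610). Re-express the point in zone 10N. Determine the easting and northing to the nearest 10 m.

E 1005720 m, N 3875210 m

UTM 11N → geographic: φ = 34.89340017°, λ = -117.46810014°.
UTM 10N (λ₀ = -123°) forward: E = 1005721.926 m, N = 3875213.272 m.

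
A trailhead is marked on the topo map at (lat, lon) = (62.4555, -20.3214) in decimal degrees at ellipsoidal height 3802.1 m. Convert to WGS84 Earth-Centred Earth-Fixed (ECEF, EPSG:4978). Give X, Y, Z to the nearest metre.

X 2774867 m, Y -1027633 m, Z 5635541 m

WGS84: a = 6378137 m, e² = 0.006694380; N(φ) = a/√(1−e²sin²φ) = 6394986.961 m.
X = (N+h)·cosφ·cosλ = 2774866.600 m; Y = (N+h)·cosφ·sinλ = -1027632.717 m; Z = (N(1−e²)+h)·sinφ = 5635540.737 m.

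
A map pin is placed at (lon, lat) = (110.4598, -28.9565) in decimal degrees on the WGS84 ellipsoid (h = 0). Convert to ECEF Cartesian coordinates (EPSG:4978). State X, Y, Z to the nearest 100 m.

X -1952300 m, Y 5232800 m, Z -3069700 m

WGS84: a = 6378137 m, e² = 0.006694380; N(φ) = a/√(1−e²sin²φ) = 6383146.996 m.
X = (N+h)·cosφ·cosλ = -1952298.169 m; Y = (N+h)·cosφ·sinλ = 5232848.252 m; Z = (N(1−e²)+h)·sinφ = -3069683.475 m.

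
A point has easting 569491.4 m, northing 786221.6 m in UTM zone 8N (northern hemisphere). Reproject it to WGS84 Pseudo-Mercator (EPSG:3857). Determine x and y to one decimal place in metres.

Unproject from UTM 8N (λ₀ = -135°) → φ = 7.11240019°, λ = -134.37070027°.
Web Mercator (R = 6378137 m): x = -14958077.932 m, y = 793790.039 m.

x -14958077.9 m, y 793790.0 m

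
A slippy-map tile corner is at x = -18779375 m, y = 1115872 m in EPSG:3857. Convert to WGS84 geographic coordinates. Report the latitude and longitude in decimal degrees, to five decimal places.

R = 6378137 m. λ = x/R = -168.69799589°.
φ = 2·arctan(exp(y/R)) − 90° = 2·arctan(1.19119) − 90° = 9.97329985°.

lat 9.97330°, lon -168.69800°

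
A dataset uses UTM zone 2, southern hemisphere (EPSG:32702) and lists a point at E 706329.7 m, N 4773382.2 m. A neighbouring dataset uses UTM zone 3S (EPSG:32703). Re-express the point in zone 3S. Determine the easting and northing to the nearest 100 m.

UTM 2S → geographic: φ = -47.16070026°, λ = -168.27780019°.
UTM 3S (λ₀ = -165°) forward: E = 251561.599 m, N = 4771763.998 m.

E 251600 m, N 4771800 m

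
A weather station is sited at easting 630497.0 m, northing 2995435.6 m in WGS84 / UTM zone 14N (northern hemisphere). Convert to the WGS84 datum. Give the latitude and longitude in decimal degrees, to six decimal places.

Zone 14N: λ₀ = -99°, k₀ = 0.9996, false easting 500000 m.
Meridian distance M = (N − FN)/k₀ = 2996634.3 m.
Inverse transverse Mercator on WGS84 gives φ = 27.07510035°, λ = -97.68390024°.

lat 27.075100°, lon -97.683900°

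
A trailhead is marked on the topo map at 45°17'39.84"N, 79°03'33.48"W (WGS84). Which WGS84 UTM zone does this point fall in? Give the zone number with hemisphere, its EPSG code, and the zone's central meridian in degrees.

UTM zone = ⌊(λ + 180)/6⌋ + 1; -79.0593° ∈ [-84°, -78°) → zone 17.
Hemisphere: N (φ ≥ 0).
Central meridian λ₀ = 6×17 − 183 = -81°.
EPSG code: 32617.

Zone 17N (EPSG:32617), central meridian -81°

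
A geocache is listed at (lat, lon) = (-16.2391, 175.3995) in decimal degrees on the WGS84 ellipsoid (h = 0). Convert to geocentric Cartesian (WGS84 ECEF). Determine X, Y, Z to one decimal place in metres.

WGS84: a = 6378137 m, e² = 0.006694380; N(φ) = a/√(1−e²sin²φ) = 6379807.179 m.
X = (N+h)·cosφ·cosλ = -6105537.937 m; Y = (N+h)·cosφ·sinλ = 491293.544 m; Z = (N(1−e²)+h)·sinφ = -1772146.532 m.

X -6105537.9 m, Y 491293.5 m, Z -1772146.5 m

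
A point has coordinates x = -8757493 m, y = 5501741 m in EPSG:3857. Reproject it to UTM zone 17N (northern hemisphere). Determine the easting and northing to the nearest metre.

Web Mercator inverse (R = 6378137 m) → φ = 44.23409706°, λ = -78.66989812°.
UTM 17N forward: E = 686079.201 m, N = 4900514.260 m.

E 686079 m, N 4900514 m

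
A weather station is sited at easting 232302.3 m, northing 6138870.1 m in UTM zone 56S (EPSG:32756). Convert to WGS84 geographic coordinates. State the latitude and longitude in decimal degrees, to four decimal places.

lat -34.8573°, lon 150.0719°

Zone 56S: λ₀ = 153°, k₀ = 0.9996, false easting 500000 m, false northing 10000000 m.
Meridian distance M = (N − FN)/k₀ = -3862675.0 m.
Inverse transverse Mercator on WGS84 gives φ = -34.85730026°, λ = 150.07190033°.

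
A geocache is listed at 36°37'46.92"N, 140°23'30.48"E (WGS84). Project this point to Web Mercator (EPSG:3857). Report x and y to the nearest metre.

Web Mercator is spherical with R = a = 6378137 m.
x = R·λ = 6378137 × 2.450299153 = 15628343.688 m.
y = R·ln tan(π/4 + φ/2) = 6378137 × 0.687915087 = 4387616.666 m.

x 15628344 m, y 4387617 m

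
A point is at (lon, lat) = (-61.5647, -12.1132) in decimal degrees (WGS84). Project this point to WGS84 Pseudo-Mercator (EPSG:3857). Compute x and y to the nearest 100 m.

Web Mercator is spherical with R = a = 6378137 m.
x = R·λ = 6378137 × -1.074506718 = -6853351.055 m.
y = R·ln tan(π/4 + φ/2) = 6378137 × -0.213007969 = -1358594.011 m.

x -6853400 m, y -1358600 m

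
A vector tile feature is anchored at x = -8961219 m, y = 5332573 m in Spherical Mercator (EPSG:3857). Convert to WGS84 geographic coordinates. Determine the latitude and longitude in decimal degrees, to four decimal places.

R = 6378137 m. λ = x/R = -80.49999992°.
φ = 2·arctan(exp(y/R)) − 90° = 2·arctan(2.30728) − 90° = 43.13519765°.

lat 43.1352°, lon -80.5000°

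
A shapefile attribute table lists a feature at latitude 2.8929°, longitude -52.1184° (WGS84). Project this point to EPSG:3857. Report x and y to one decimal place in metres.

Web Mercator is spherical with R = a = 6378137 m.
x = R·λ = 6378137 × -0.909637681 = -5801793.749 m.
y = R·ln tan(π/4 + φ/2) = 6378137 × 0.050512096 = 322173.070 m.

x -5801793.7 m, y 322173.1 m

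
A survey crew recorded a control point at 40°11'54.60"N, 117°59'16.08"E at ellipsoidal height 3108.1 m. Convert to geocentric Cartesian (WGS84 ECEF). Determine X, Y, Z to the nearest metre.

X -2290519 m, Y 4310053 m, Z 4096851 m

WGS84: a = 6378137 m, e² = 0.006694380; N(φ) = a/√(1−e²sin²φ) = 6387049.353 m.
X = (N+h)·cosφ·cosλ = -2290518.957 m; Y = (N+h)·cosφ·sinλ = 4310053.361 m; Z = (N(1−e²)+h)·sinφ = 4096851.278 m.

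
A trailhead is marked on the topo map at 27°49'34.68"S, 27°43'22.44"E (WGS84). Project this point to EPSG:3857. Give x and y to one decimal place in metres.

x 3086099.1 m, y -3227091.8 m

Web Mercator is spherical with R = a = 6378137 m.
x = R·λ = 6378137 × 0.483855883 = 3086099.111 m.
y = R·ln tan(π/4 + φ/2) = 6378137 × -0.505961504 = -3227091.792 m.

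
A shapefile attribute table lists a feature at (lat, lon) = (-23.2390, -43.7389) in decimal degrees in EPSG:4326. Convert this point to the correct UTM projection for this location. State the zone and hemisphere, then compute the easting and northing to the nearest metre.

Longitude -43.7389° lies in the 6° band [-48°, -42°), giving zone 23; latitude is south of the equator, so 23S.
Zone 23 central meridian λ₀ = 6×23 − 183 = -45°; Δλ = +1.2611°.
Transverse Mercator on WGS84 with k₀ = 0.9996 gives E = 629018.021 m, N = 7429462.311 m.

Zone 23S: E 629018 m, N 7429462 m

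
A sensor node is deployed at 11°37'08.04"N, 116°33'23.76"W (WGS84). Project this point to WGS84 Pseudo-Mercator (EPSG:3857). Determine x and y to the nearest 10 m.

x -12975020 m, y 1302370 m

Web Mercator is spherical with R = a = 6378137 m.
x = R·λ = 6378137 × -2.034296435 = -12975021.361 m.
y = R·ln tan(π/4 + φ/2) = 6378137 × 0.204192398 = 1302367.088 m.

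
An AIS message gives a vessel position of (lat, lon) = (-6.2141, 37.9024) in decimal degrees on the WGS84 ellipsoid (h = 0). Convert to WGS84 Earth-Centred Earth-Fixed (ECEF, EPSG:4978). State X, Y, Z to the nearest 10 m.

X 5003350 m, Y 3895340 m, Z -685800 m

WGS84: a = 6378137 m, e² = 0.006694380; N(φ) = a/√(1−e²sin²φ) = 6378387.154 m.
X = (N+h)·cosφ·cosλ = 5003348.019 m; Y = (N+h)·cosφ·sinλ = 3895336.765 m; Z = (N(1−e²)+h)·sinφ = -685800.219 m.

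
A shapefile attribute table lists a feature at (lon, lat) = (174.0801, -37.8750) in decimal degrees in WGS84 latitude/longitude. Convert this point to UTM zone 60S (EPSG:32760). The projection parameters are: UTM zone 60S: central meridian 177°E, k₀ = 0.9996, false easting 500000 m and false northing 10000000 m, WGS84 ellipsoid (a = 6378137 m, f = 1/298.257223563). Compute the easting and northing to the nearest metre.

E 243178 m, N 5804034 m

Zone 60 central meridian λ₀ = 6×60 − 183 = 177°; Δλ = -2.9199°.
Transverse Mercator on WGS84 with k₀ = 0.9996 gives E = 243178.430 m, N = 5804034.210 m.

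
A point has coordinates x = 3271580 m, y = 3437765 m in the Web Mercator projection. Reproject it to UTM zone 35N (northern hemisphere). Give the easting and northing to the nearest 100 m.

Web Mercator inverse (R = 6378137 m) → φ = 29.48690263°, λ = 29.38910317°.
UTM 35N forward: E = 731634.436 m, N = 3264310.200 m.

E 731600 m, N 3264300 m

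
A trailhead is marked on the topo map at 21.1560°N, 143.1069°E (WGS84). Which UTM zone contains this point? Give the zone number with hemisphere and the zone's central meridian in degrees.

Zone 54N, central meridian 141°

UTM zone = ⌊(λ + 180)/6⌋ + 1; 143.1069° ∈ [138°, 144°) → zone 54.
Hemisphere: N (φ ≥ 0).
Central meridian λ₀ = 6×54 − 183 = 141°.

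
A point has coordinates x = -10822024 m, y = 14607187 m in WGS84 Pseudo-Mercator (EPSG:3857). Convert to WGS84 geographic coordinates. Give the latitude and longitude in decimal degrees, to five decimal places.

R = 6378137 m. λ = x/R = -97.21589564°.
φ = 2·arctan(exp(y/R)) − 90° = 2·arctan(9.87688) − 90° = 78.43739968°.

lat 78.43740°, lon -97.21590°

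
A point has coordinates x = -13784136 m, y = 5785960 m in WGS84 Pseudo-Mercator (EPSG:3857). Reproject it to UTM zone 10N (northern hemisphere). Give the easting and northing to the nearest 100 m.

Web Mercator inverse (R = 6378137 m) → φ = 46.03500144°, λ = -123.82500047°.
UTM 10N forward: E = 436158.673 m, N = 5098267.236 m.

E 436200 m, N 5098300 m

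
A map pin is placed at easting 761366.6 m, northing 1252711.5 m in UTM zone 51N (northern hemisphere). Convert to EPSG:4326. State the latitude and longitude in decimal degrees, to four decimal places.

lat 11.3225°, lon 125.3945°

Zone 51N: λ₀ = 123°, k₀ = 0.9996, false easting 500000 m.
Meridian distance M = (N − FN)/k₀ = 1253212.8 m.
Inverse transverse Mercator on WGS84 gives φ = 11.32249984°, λ = 125.39449994°.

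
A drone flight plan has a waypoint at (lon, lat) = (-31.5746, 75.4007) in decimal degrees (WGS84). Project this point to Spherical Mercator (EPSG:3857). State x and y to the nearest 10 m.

Web Mercator is spherical with R = a = 6378137 m.
x = R·λ = 6378137 × -0.551080730 = -3514868.394 m.
y = R·ln tan(π/4 + φ/2) = 6378137 × 2.054969476 = 13106876.848 m.

x -3514870 m, y 13106880 m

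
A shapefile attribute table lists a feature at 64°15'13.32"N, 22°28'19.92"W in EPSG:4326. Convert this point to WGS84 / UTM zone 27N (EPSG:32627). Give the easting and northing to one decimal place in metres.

Zone 27 central meridian λ₀ = 6×27 − 183 = -21°; Δλ = -1.4722°.
Transverse Mercator on WGS84 with k₀ = 0.9996 gives E = 428649.993 m, N = 7126110.871 m.

E 428650.0 m, N 7126110.9 m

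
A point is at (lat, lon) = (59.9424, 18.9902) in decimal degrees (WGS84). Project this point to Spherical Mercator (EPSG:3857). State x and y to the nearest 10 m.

Web Mercator is spherical with R = a = 6378137 m.
x = R·λ = 6378137 × 0.331441516 = 2113979.394 m.
y = R·ln tan(π/4 + φ/2) = 6378137 × 1.314949026 = 8386925.034 m.

x 2113980 m, y 8386930 m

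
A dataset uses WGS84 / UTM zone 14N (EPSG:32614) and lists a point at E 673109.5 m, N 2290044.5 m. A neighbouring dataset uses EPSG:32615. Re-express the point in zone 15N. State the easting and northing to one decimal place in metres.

E 47962.5 m, N 2295213.8 m

UTM 14N → geographic: φ = 20.70189995°, λ = -97.33779979°.
UTM 15N (λ₀ = -93°) forward: E = 47962.454 m, N = 2295213.789 m.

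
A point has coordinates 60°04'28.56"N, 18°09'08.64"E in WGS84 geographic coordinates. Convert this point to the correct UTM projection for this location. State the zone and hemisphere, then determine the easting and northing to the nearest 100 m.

Zone 34N: E 341600 m, N 6663100 m

Longitude 18.1524° lies in the 6° band [18°, 24°), giving zone 34; latitude is north of the equator, so 34N.
Zone 34 central meridian λ₀ = 6×34 − 183 = 21°; Δλ = -2.8476°.
Transverse Mercator on WGS84 with k₀ = 0.9996 gives E = 341557.961 m, N = 6663132.673 m.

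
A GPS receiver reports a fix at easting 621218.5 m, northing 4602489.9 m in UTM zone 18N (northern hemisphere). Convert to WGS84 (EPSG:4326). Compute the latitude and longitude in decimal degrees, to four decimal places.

lat 41.5649°, lon -73.5462°

Zone 18N: λ₀ = -75°, k₀ = 0.9996, false easting 500000 m.
Meridian distance M = (N − FN)/k₀ = 4604331.6 m.
Inverse transverse Mercator on WGS84 gives φ = 41.56490042°, λ = -73.54620046°.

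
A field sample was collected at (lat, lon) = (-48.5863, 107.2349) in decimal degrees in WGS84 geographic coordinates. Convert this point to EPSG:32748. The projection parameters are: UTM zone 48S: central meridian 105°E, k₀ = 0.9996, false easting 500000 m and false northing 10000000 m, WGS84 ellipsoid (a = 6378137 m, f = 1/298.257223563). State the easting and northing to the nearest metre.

Zone 48 central meridian λ₀ = 6×48 − 183 = 105°; Δλ = +2.2349°.
Transverse Mercator on WGS84 with k₀ = 0.9996 gives E = 664810.593 m, N = 4616120.453 m.

E 664811 m, N 4616120 m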